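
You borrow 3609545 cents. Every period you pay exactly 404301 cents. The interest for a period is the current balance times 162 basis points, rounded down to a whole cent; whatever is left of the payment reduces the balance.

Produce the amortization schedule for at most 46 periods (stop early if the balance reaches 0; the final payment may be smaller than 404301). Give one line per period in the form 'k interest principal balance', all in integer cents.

1 58474 345827 3263718
2 52872 351429 2912289
3 47179 357122 2555167
4 41393 362908 2192259
5 35514 368787 1823472
6 29540 374761 1448711
7 23469 380832 1067879
8 17299 387002 680877
9 11030 393271 287606
10 4659 287606 0

1. interest=⌊3609545·162/10000⌋=58474; principal=404301-58474=345827; balance=3609545-345827=3263718
2. interest=⌊3263718·162/10000⌋=52872; principal=404301-52872=351429; balance=3263718-351429=2912289
3. interest=⌊2912289·162/10000⌋=47179; principal=404301-47179=357122; balance=2912289-357122=2555167
4. interest=⌊2555167·162/10000⌋=41393; principal=404301-41393=362908; balance=2555167-362908=2192259
5. interest=⌊2192259·162/10000⌋=35514; principal=404301-35514=368787; balance=2192259-368787=1823472
6. interest=⌊1823472·162/10000⌋=29540; principal=404301-29540=374761; balance=1823472-374761=1448711
7. interest=⌊1448711·162/10000⌋=23469; principal=404301-23469=380832; balance=1448711-380832=1067879
8. interest=⌊1067879·162/10000⌋=17299; principal=404301-17299=387002; balance=1067879-387002=680877
9. interest=⌊680877·162/10000⌋=11030; principal=404301-11030=393271; balance=680877-393271=287606
10. interest=⌊287606·162/10000⌋=4659; principal=min(404301-4659,287606)=287606; balance=287606-287606=0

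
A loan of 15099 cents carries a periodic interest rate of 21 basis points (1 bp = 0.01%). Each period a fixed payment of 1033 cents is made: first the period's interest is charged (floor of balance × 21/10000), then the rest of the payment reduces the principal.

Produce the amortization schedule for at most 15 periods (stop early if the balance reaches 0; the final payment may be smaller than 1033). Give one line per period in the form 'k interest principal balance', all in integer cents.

1 31 1002 14097
2 29 1004 13093
3 27 1006 12087
4 25 1008 11079
5 23 1010 10069
6 21 1012 9057
7 19 1014 8043
8 16 1017 7026
9 14 1019 6007
10 12 1021 4986
11 10 1023 3963
12 8 1025 2938
13 6 1027 1911
14 4 1029 882
15 1 882 0

1. interest=⌊15099·21/10000⌋=31; principal=1033-31=1002; balance=15099-1002=14097
2. interest=⌊14097·21/10000⌋=29; principal=1033-29=1004; balance=14097-1004=13093
3. interest=⌊13093·21/10000⌋=27; principal=1033-27=1006; balance=13093-1006=12087
4. interest=⌊12087·21/10000⌋=25; principal=1033-25=1008; balance=12087-1008=11079
5. interest=⌊11079·21/10000⌋=23; principal=1033-23=1010; balance=11079-1010=10069
6. interest=⌊10069·21/10000⌋=21; principal=1033-21=1012; balance=10069-1012=9057
7. interest=⌊9057·21/10000⌋=19; principal=1033-19=1014; balance=9057-1014=8043
8. interest=⌊8043·21/10000⌋=16; principal=1033-16=1017; balance=8043-1017=7026
9. interest=⌊7026·21/10000⌋=14; principal=1033-14=1019; balance=7026-1019=6007
10. interest=⌊6007·21/10000⌋=12; principal=1033-12=1021; balance=6007-1021=4986
11. interest=⌊4986·21/10000⌋=10; principal=1033-10=1023; balance=4986-1023=3963
12. interest=⌊3963·21/10000⌋=8; principal=1033-8=1025; balance=3963-1025=2938
13. interest=⌊2938·21/10000⌋=6; principal=1033-6=1027; balance=2938-1027=1911
14. interest=⌊1911·21/10000⌋=4; principal=1033-4=1029; balance=1911-1029=882
15. interest=⌊882·21/10000⌋=1; principal=min(1033-1,882)=882; balance=882-882=0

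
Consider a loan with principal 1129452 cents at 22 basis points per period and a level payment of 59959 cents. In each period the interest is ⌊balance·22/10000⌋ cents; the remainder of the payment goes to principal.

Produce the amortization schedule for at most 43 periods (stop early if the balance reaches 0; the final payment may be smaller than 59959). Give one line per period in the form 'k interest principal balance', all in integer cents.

1 2484 57475 1071977
2 2358 57601 1014376
3 2231 57728 956648
4 2104 57855 898793
5 1977 57982 840811
6 1849 58110 782701
7 1721 58238 724463
8 1593 58366 666097
9 1465 58494 607603
10 1336 58623 548980
11 1207 58752 490228
12 1078 58881 431347
13 948 59011 372336
14 819 59140 313196
15 689 59270 253926
16 558 59401 194525
17 427 59532 134993
18 296 59663 75330
19 165 59794 15536
20 34 15536 0

1. interest=⌊1129452·22/10000⌋=2484; principal=59959-2484=57475; balance=1129452-57475=1071977
2. interest=⌊1071977·22/10000⌋=2358; principal=59959-2358=57601; balance=1071977-57601=1014376
3. interest=⌊1014376·22/10000⌋=2231; principal=59959-2231=57728; balance=1014376-57728=956648
4. interest=⌊956648·22/10000⌋=2104; principal=59959-2104=57855; balance=956648-57855=898793
5. interest=⌊898793·22/10000⌋=1977; principal=59959-1977=57982; balance=898793-57982=840811
6. interest=⌊840811·22/10000⌋=1849; principal=59959-1849=58110; balance=840811-58110=782701
7. interest=⌊782701·22/10000⌋=1721; principal=59959-1721=58238; balance=782701-58238=724463
8. interest=⌊724463·22/10000⌋=1593; principal=59959-1593=58366; balance=724463-58366=666097
9. interest=⌊666097·22/10000⌋=1465; principal=59959-1465=58494; balance=666097-58494=607603
10. interest=⌊607603·22/10000⌋=1336; principal=59959-1336=58623; balance=607603-58623=548980
11. interest=⌊548980·22/10000⌋=1207; principal=59959-1207=58752; balance=548980-58752=490228
12. interest=⌊490228·22/10000⌋=1078; principal=59959-1078=58881; balance=490228-58881=431347
13. interest=⌊431347·22/10000⌋=948; principal=59959-948=59011; balance=431347-59011=372336
14. interest=⌊372336·22/10000⌋=819; principal=59959-819=59140; balance=372336-59140=313196
15. interest=⌊313196·22/10000⌋=689; principal=59959-689=59270; balance=313196-59270=253926
16. interest=⌊253926·22/10000⌋=558; principal=59959-558=59401; balance=253926-59401=194525
17. interest=⌊194525·22/10000⌋=427; principal=59959-427=59532; balance=194525-59532=134993
18. interest=⌊134993·22/10000⌋=296; principal=59959-296=59663; balance=134993-59663=75330
19. interest=⌊75330·22/10000⌋=165; principal=59959-165=59794; balance=75330-59794=15536
20. interest=⌊15536·22/10000⌋=34; principal=min(59959-34,15536)=15536; balance=15536-15536=0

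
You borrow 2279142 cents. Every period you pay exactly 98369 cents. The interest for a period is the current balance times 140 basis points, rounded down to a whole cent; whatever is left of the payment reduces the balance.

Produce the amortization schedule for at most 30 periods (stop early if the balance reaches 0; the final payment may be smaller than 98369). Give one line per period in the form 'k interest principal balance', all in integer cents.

1. interest=⌊2279142·140/10000⌋=31907; principal=98369-31907=66462; balance=2279142-66462=2212680
2. interest=⌊2212680·140/10000⌋=30977; principal=98369-30977=67392; balance=2212680-67392=2145288
3. interest=⌊2145288·140/10000⌋=30034; principal=98369-30034=68335; balance=2145288-68335=2076953
4. interest=⌊2076953·140/10000⌋=29077; principal=98369-29077=69292; balance=2076953-69292=2007661
5. interest=⌊2007661·140/10000⌋=28107; principal=98369-28107=70262; balance=2007661-70262=1937399
6. interest=⌊1937399·140/10000⌋=27123; principal=98369-27123=71246; balance=1937399-71246=1866153
7. interest=⌊1866153·140/10000⌋=26126; principal=98369-26126=72243; balance=1866153-72243=1793910
8. interest=⌊1793910·140/10000⌋=25114; principal=98369-25114=73255; balance=1793910-73255=1720655
9. interest=⌊1720655·140/10000⌋=24089; principal=98369-24089=74280; balance=1720655-74280=1646375
10. interest=⌊1646375·140/10000⌋=23049; principal=98369-23049=75320; balance=1646375-75320=1571055
11. interest=⌊1571055·140/10000⌋=21994; principal=98369-21994=76375; balance=1571055-76375=1494680
12. interest=⌊1494680·140/10000⌋=20925; principal=98369-20925=77444; balance=1494680-77444=1417236
13. interest=⌊1417236·140/10000⌋=19841; principal=98369-19841=78528; balance=1417236-78528=1338708
14. interest=⌊1338708·140/10000⌋=18741; principal=98369-18741=79628; balance=1338708-79628=1259080
15. interest=⌊1259080·140/10000⌋=17627; principal=98369-17627=80742; balance=1259080-80742=1178338
16. interest=⌊1178338·140/10000⌋=16496; principal=98369-16496=81873; balance=1178338-81873=1096465
17. interest=⌊1096465·140/10000⌋=15350; principal=98369-15350=83019; balance=1096465-83019=1013446
18. interest=⌊1013446·140/10000⌋=14188; principal=98369-14188=84181; balance=1013446-84181=929265
19. interest=⌊929265·140/10000⌋=13009; principal=98369-13009=85360; balance=929265-85360=843905
20. interest=⌊843905·140/10000⌋=11814; principal=98369-11814=86555; balance=843905-86555=757350
21. interest=⌊757350·140/10000⌋=10602; principal=98369-10602=87767; balance=757350-87767=669583
22. interest=⌊669583·140/10000⌋=9374; principal=98369-9374=88995; balance=669583-88995=580588
23. interest=⌊580588·140/10000⌋=8128; principal=98369-8128=90241; balance=580588-90241=490347
24. interest=⌊490347·140/10000⌋=6864; principal=98369-6864=91505; balance=490347-91505=398842
25. interest=⌊398842·140/10000⌋=5583; principal=98369-5583=92786; balance=398842-92786=306056
26. interest=⌊306056·140/10000⌋=4284; principal=98369-4284=94085; balance=306056-94085=211971
27. interest=⌊211971·140/10000⌋=2967; principal=98369-2967=95402; balance=211971-95402=116569
28. interest=⌊116569·140/10000⌋=1631; principal=98369-1631=96738; balance=116569-96738=19831
29. interest=⌊19831·140/10000⌋=277; principal=min(98369-277,19831)=19831; balance=19831-19831=0

1 31907 66462 2212680
2 30977 67392 2145288
3 30034 68335 2076953
4 29077 69292 2007661
5 28107 70262 1937399
6 27123 71246 1866153
7 26126 72243 1793910
8 25114 73255 1720655
9 24089 74280 1646375
10 23049 75320 1571055
11 21994 76375 1494680
12 20925 77444 1417236
13 19841 78528 1338708
14 18741 79628 1259080
15 17627 80742 1178338
16 16496 81873 1096465
17 15350 83019 1013446
18 14188 84181 929265
19 13009 85360 843905
20 11814 86555 757350
21 10602 87767 669583
22 9374 88995 580588
23 8128 90241 490347
24 6864 91505 398842
25 5583 92786 306056
26 4284 94085 211971
27 2967 95402 116569
28 1631 96738 19831
29 277 19831 0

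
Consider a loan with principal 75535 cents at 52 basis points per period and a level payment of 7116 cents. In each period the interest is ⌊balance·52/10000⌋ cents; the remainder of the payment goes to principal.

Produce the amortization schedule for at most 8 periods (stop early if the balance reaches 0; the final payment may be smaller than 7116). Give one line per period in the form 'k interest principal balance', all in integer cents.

1. interest=⌊75535·52/10000⌋=392; principal=7116-392=6724; balance=75535-6724=68811
2. interest=⌊68811·52/10000⌋=357; principal=7116-357=6759; balance=68811-6759=62052
3. interest=⌊62052·52/10000⌋=322; principal=7116-322=6794; balance=62052-6794=55258
4. interest=⌊55258·52/10000⌋=287; principal=7116-287=6829; balance=55258-6829=48429
5. interest=⌊48429·52/10000⌋=251; principal=7116-251=6865; balance=48429-6865=41564
6. interest=⌊41564·52/10000⌋=216; principal=7116-216=6900; balance=41564-6900=34664
7. interest=⌊34664·52/10000⌋=180; principal=7116-180=6936; balance=34664-6936=27728
8. interest=⌊27728·52/10000⌋=144; principal=7116-144=6972; balance=27728-6972=20756

1 392 6724 68811
2 357 6759 62052
3 322 6794 55258
4 287 6829 48429
5 251 6865 41564
6 216 6900 34664
7 180 6936 27728
8 144 6972 20756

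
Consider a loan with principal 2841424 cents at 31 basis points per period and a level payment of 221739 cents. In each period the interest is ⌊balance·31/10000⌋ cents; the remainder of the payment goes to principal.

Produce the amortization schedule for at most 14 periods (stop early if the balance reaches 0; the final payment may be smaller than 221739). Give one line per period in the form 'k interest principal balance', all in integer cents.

1 8808 212931 2628493
2 8148 213591 2414902
3 7486 214253 2200649
4 6822 214917 1985732
5 6155 215584 1770148
6 5487 216252 1553896
7 4817 216922 1336974
8 4144 217595 1119379
9 3470 218269 901110
10 2793 218946 682164
11 2114 219625 462539
12 1433 220306 242233
13 750 220989 21244
14 65 21244 0

1. interest=⌊2841424·31/10000⌋=8808; principal=221739-8808=212931; balance=2841424-212931=2628493
2. interest=⌊2628493·31/10000⌋=8148; principal=221739-8148=213591; balance=2628493-213591=2414902
3. interest=⌊2414902·31/10000⌋=7486; principal=221739-7486=214253; balance=2414902-214253=2200649
4. interest=⌊2200649·31/10000⌋=6822; principal=221739-6822=214917; balance=2200649-214917=1985732
5. interest=⌊1985732·31/10000⌋=6155; principal=221739-6155=215584; balance=1985732-215584=1770148
6. interest=⌊1770148·31/10000⌋=5487; principal=221739-5487=216252; balance=1770148-216252=1553896
7. interest=⌊1553896·31/10000⌋=4817; principal=221739-4817=216922; balance=1553896-216922=1336974
8. interest=⌊1336974·31/10000⌋=4144; principal=221739-4144=217595; balance=1336974-217595=1119379
9. interest=⌊1119379·31/10000⌋=3470; principal=221739-3470=218269; balance=1119379-218269=901110
10. interest=⌊901110·31/10000⌋=2793; principal=221739-2793=218946; balance=901110-218946=682164
11. interest=⌊682164·31/10000⌋=2114; principal=221739-2114=219625; balance=682164-219625=462539
12. interest=⌊462539·31/10000⌋=1433; principal=221739-1433=220306; balance=462539-220306=242233
13. interest=⌊242233·31/10000⌋=750; principal=221739-750=220989; balance=242233-220989=21244
14. interest=⌊21244·31/10000⌋=65; principal=min(221739-65,21244)=21244; balance=21244-21244=0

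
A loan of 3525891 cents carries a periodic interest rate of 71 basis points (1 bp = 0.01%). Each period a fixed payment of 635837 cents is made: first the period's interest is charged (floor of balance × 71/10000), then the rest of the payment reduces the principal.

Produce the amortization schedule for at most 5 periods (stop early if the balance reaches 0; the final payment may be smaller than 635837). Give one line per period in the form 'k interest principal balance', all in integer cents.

1 25033 610804 2915087
2 20697 615140 2299947
3 16329 619508 1680439
4 11931 623906 1056533
5 7501 628336 428197

1. interest=⌊3525891·71/10000⌋=25033; principal=635837-25033=610804; balance=3525891-610804=2915087
2. interest=⌊2915087·71/10000⌋=20697; principal=635837-20697=615140; balance=2915087-615140=2299947
3. interest=⌊2299947·71/10000⌋=16329; principal=635837-16329=619508; balance=2299947-619508=1680439
4. interest=⌊1680439·71/10000⌋=11931; principal=635837-11931=623906; balance=1680439-623906=1056533
5. interest=⌊1056533·71/10000⌋=7501; principal=635837-7501=628336; balance=1056533-628336=428197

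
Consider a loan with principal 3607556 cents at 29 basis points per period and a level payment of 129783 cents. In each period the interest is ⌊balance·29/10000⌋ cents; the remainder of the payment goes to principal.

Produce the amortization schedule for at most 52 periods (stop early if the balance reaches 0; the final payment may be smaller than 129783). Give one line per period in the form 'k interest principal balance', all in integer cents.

1. interest=⌊3607556·29/10000⌋=10461; principal=129783-10461=119322; balance=3607556-119322=3488234
2. interest=⌊3488234·29/10000⌋=10115; principal=129783-10115=119668; balance=3488234-119668=3368566
3. interest=⌊3368566·29/10000⌋=9768; principal=129783-9768=120015; balance=3368566-120015=3248551
4. interest=⌊3248551·29/10000⌋=9420; principal=129783-9420=120363; balance=3248551-120363=3128188
5. interest=⌊3128188·29/10000⌋=9071; principal=129783-9071=120712; balance=3128188-120712=3007476
6. interest=⌊3007476·29/10000⌋=8721; principal=129783-8721=121062; balance=3007476-121062=2886414
7. interest=⌊2886414·29/10000⌋=8370; principal=129783-8370=121413; balance=2886414-121413=2765001
8. interest=⌊2765001·29/10000⌋=8018; principal=129783-8018=121765; balance=2765001-121765=2643236
9. interest=⌊2643236·29/10000⌋=7665; principal=129783-7665=122118; balance=2643236-122118=2521118
10. interest=⌊2521118·29/10000⌋=7311; principal=129783-7311=122472; balance=2521118-122472=2398646
11. interest=⌊2398646·29/10000⌋=6956; principal=129783-6956=122827; balance=2398646-122827=2275819
12. interest=⌊2275819·29/10000⌋=6599; principal=129783-6599=123184; balance=2275819-123184=2152635
13. interest=⌊2152635·29/10000⌋=6242; principal=129783-6242=123541; balance=2152635-123541=2029094
14. interest=⌊2029094·29/10000⌋=5884; principal=129783-5884=123899; balance=2029094-123899=1905195
15. interest=⌊1905195·29/10000⌋=5525; principal=129783-5525=124258; balance=1905195-124258=1780937
16. interest=⌊1780937·29/10000⌋=5164; principal=129783-5164=124619; balance=1780937-124619=1656318
17. interest=⌊1656318·29/10000⌋=4803; principal=129783-4803=124980; balance=1656318-124980=1531338
18. interest=⌊1531338·29/10000⌋=4440; principal=129783-4440=125343; balance=1531338-125343=1405995
19. interest=⌊1405995·29/10000⌋=4077; principal=129783-4077=125706; balance=1405995-125706=1280289
20. interest=⌊1280289·29/10000⌋=3712; principal=129783-3712=126071; balance=1280289-126071=1154218
21. interest=⌊1154218·29/10000⌋=3347; principal=129783-3347=126436; balance=1154218-126436=1027782
22. interest=⌊1027782·29/10000⌋=2980; principal=129783-2980=126803; balance=1027782-126803=900979
23. interest=⌊900979·29/10000⌋=2612; principal=129783-2612=127171; balance=900979-127171=773808
24. interest=⌊773808·29/10000⌋=2244; principal=129783-2244=127539; balance=773808-127539=646269
25. interest=⌊646269·29/10000⌋=1874; principal=129783-1874=127909; balance=646269-127909=518360
26. interest=⌊518360·29/10000⌋=1503; principal=129783-1503=128280; balance=518360-128280=390080
27. interest=⌊390080·29/10000⌋=1131; principal=129783-1131=128652; balance=390080-128652=261428
28. interest=⌊261428·29/10000⌋=758; principal=129783-758=129025; balance=261428-129025=132403
29. interest=⌊132403·29/10000⌋=383; principal=129783-383=129400; balance=132403-129400=3003
30. interest=⌊3003·29/10000⌋=8; principal=min(129783-8,3003)=3003; balance=3003-3003=0

1 10461 119322 3488234
2 10115 119668 3368566
3 9768 120015 3248551
4 9420 120363 3128188
5 9071 120712 3007476
6 8721 121062 2886414
7 8370 121413 2765001
8 8018 121765 2643236
9 7665 122118 2521118
10 7311 122472 2398646
11 6956 122827 2275819
12 6599 123184 2152635
13 6242 123541 2029094
14 5884 123899 1905195
15 5525 124258 1780937
16 5164 124619 1656318
17 4803 124980 1531338
18 4440 125343 1405995
19 4077 125706 1280289
20 3712 126071 1154218
21 3347 126436 1027782
22 2980 126803 900979
23 2612 127171 773808
24 2244 127539 646269
25 1874 127909 518360
26 1503 128280 390080
27 1131 128652 261428
28 758 129025 132403
29 383 129400 3003
30 8 3003 0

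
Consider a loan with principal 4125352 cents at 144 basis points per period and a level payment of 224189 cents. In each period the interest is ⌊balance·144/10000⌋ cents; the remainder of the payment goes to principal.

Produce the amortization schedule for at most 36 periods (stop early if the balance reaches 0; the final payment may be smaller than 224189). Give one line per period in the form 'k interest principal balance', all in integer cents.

1 59405 164784 3960568
2 57032 167157 3793411
3 54625 169564 3623847
4 52183 172006 3451841
5 49706 174483 3277358
6 47193 176996 3100362
7 44645 179544 2920818
8 42059 182130 2738688
9 39437 184752 2553936
10 36776 187413 2366523
11 34077 190112 2176411
12 31340 192849 1983562
13 28563 195626 1787936
14 25746 198443 1589493
15 22888 201301 1388192
16 19989 204200 1183992
17 17049 207140 976852
18 14066 210123 766729
19 11040 213149 553580
20 7971 216218 337362
21 4858 219331 118031
22 1699 118031 0

1. interest=⌊4125352·144/10000⌋=59405; principal=224189-59405=164784; balance=4125352-164784=3960568
2. interest=⌊3960568·144/10000⌋=57032; principal=224189-57032=167157; balance=3960568-167157=3793411
3. interest=⌊3793411·144/10000⌋=54625; principal=224189-54625=169564; balance=3793411-169564=3623847
4. interest=⌊3623847·144/10000⌋=52183; principal=224189-52183=172006; balance=3623847-172006=3451841
5. interest=⌊3451841·144/10000⌋=49706; principal=224189-49706=174483; balance=3451841-174483=3277358
6. interest=⌊3277358·144/10000⌋=47193; principal=224189-47193=176996; balance=3277358-176996=3100362
7. interest=⌊3100362·144/10000⌋=44645; principal=224189-44645=179544; balance=3100362-179544=2920818
8. interest=⌊2920818·144/10000⌋=42059; principal=224189-42059=182130; balance=2920818-182130=2738688
9. interest=⌊2738688·144/10000⌋=39437; principal=224189-39437=184752; balance=2738688-184752=2553936
10. interest=⌊2553936·144/10000⌋=36776; principal=224189-36776=187413; balance=2553936-187413=2366523
11. interest=⌊2366523·144/10000⌋=34077; principal=224189-34077=190112; balance=2366523-190112=2176411
12. interest=⌊2176411·144/10000⌋=31340; principal=224189-31340=192849; balance=2176411-192849=1983562
13. interest=⌊1983562·144/10000⌋=28563; principal=224189-28563=195626; balance=1983562-195626=1787936
14. interest=⌊1787936·144/10000⌋=25746; principal=224189-25746=198443; balance=1787936-198443=1589493
15. interest=⌊1589493·144/10000⌋=22888; principal=224189-22888=201301; balance=1589493-201301=1388192
16. interest=⌊1388192·144/10000⌋=19989; principal=224189-19989=204200; balance=1388192-204200=1183992
17. interest=⌊1183992·144/10000⌋=17049; principal=224189-17049=207140; balance=1183992-207140=976852
18. interest=⌊976852·144/10000⌋=14066; principal=224189-14066=210123; balance=976852-210123=766729
19. interest=⌊766729·144/10000⌋=11040; principal=224189-11040=213149; balance=766729-213149=553580
20. interest=⌊553580·144/10000⌋=7971; principal=224189-7971=216218; balance=553580-216218=337362
21. interest=⌊337362·144/10000⌋=4858; principal=224189-4858=219331; balance=337362-219331=118031
22. interest=⌊118031·144/10000⌋=1699; principal=min(224189-1699,118031)=118031; balance=118031-118031=0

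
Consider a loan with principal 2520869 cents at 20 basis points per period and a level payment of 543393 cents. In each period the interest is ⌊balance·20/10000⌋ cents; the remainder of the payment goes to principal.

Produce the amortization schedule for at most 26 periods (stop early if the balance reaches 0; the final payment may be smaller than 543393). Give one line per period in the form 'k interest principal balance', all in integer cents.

1 5041 538352 1982517
2 3965 539428 1443089
3 2886 540507 902582
4 1805 541588 360994
5 721 360994 0

1. interest=⌊2520869·20/10000⌋=5041; principal=543393-5041=538352; balance=2520869-538352=1982517
2. interest=⌊1982517·20/10000⌋=3965; principal=543393-3965=539428; balance=1982517-539428=1443089
3. interest=⌊1443089·20/10000⌋=2886; principal=543393-2886=540507; balance=1443089-540507=902582
4. interest=⌊902582·20/10000⌋=1805; principal=543393-1805=541588; balance=902582-541588=360994
5. interest=⌊360994·20/10000⌋=721; principal=min(543393-721,360994)=360994; balance=360994-360994=0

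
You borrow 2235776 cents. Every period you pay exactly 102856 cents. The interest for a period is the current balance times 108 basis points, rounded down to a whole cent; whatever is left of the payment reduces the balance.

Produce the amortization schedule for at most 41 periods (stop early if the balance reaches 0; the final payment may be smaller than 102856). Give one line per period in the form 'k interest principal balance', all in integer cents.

1 24146 78710 2157066
2 23296 79560 2077506
3 22437 80419 1997087
4 21568 81288 1915799
5 20690 82166 1833633
6 19803 83053 1750580
7 18906 83950 1666630
8 17999 84857 1581773
9 17083 85773 1496000
10 16156 86700 1409300
11 15220 87636 1321664
12 14273 88583 1233081
13 13317 89539 1143542
14 12350 90506 1053036
15 11372 91484 961552
16 10384 92472 869080
17 9386 93470 775610
18 8376 94480 681130
19 7356 95500 585630
20 6324 96532 489098
21 5282 97574 391524
22 4228 98628 292896
23 3163 99693 193203
24 2086 100770 92433
25 998 92433 0

1. interest=⌊2235776·108/10000⌋=24146; principal=102856-24146=78710; balance=2235776-78710=2157066
2. interest=⌊2157066·108/10000⌋=23296; principal=102856-23296=79560; balance=2157066-79560=2077506
3. interest=⌊2077506·108/10000⌋=22437; principal=102856-22437=80419; balance=2077506-80419=1997087
4. interest=⌊1997087·108/10000⌋=21568; principal=102856-21568=81288; balance=1997087-81288=1915799
5. interest=⌊1915799·108/10000⌋=20690; principal=102856-20690=82166; balance=1915799-82166=1833633
6. interest=⌊1833633·108/10000⌋=19803; principal=102856-19803=83053; balance=1833633-83053=1750580
7. interest=⌊1750580·108/10000⌋=18906; principal=102856-18906=83950; balance=1750580-83950=1666630
8. interest=⌊1666630·108/10000⌋=17999; principal=102856-17999=84857; balance=1666630-84857=1581773
9. interest=⌊1581773·108/10000⌋=17083; principal=102856-17083=85773; balance=1581773-85773=1496000
10. interest=⌊1496000·108/10000⌋=16156; principal=102856-16156=86700; balance=1496000-86700=1409300
11. interest=⌊1409300·108/10000⌋=15220; principal=102856-15220=87636; balance=1409300-87636=1321664
12. interest=⌊1321664·108/10000⌋=14273; principal=102856-14273=88583; balance=1321664-88583=1233081
13. interest=⌊1233081·108/10000⌋=13317; principal=102856-13317=89539; balance=1233081-89539=1143542
14. interest=⌊1143542·108/10000⌋=12350; principal=102856-12350=90506; balance=1143542-90506=1053036
15. interest=⌊1053036·108/10000⌋=11372; principal=102856-11372=91484; balance=1053036-91484=961552
16. interest=⌊961552·108/10000⌋=10384; principal=102856-10384=92472; balance=961552-92472=869080
17. interest=⌊869080·108/10000⌋=9386; principal=102856-9386=93470; balance=869080-93470=775610
18. interest=⌊775610·108/10000⌋=8376; principal=102856-8376=94480; balance=775610-94480=681130
19. interest=⌊681130·108/10000⌋=7356; principal=102856-7356=95500; balance=681130-95500=585630
20. interest=⌊585630·108/10000⌋=6324; principal=102856-6324=96532; balance=585630-96532=489098
21. interest=⌊489098·108/10000⌋=5282; principal=102856-5282=97574; balance=489098-97574=391524
22. interest=⌊391524·108/10000⌋=4228; principal=102856-4228=98628; balance=391524-98628=292896
23. interest=⌊292896·108/10000⌋=3163; principal=102856-3163=99693; balance=292896-99693=193203
24. interest=⌊193203·108/10000⌋=2086; principal=102856-2086=100770; balance=193203-100770=92433
25. interest=⌊92433·108/10000⌋=998; principal=min(102856-998,92433)=92433; balance=92433-92433=0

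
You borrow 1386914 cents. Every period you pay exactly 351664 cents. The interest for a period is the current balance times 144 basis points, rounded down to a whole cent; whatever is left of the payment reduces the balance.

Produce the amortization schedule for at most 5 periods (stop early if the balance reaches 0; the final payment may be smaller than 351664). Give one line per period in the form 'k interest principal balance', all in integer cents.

1 19971 331693 1055221
2 15195 336469 718752
3 10350 341314 377438
4 5435 346229 31209
5 449 31209 0

1. interest=⌊1386914·144/10000⌋=19971; principal=351664-19971=331693; balance=1386914-331693=1055221
2. interest=⌊1055221·144/10000⌋=15195; principal=351664-15195=336469; balance=1055221-336469=718752
3. interest=⌊718752·144/10000⌋=10350; principal=351664-10350=341314; balance=718752-341314=377438
4. interest=⌊377438·144/10000⌋=5435; principal=351664-5435=346229; balance=377438-346229=31209
5. interest=⌊31209·144/10000⌋=449; principal=min(351664-449,31209)=31209; balance=31209-31209=0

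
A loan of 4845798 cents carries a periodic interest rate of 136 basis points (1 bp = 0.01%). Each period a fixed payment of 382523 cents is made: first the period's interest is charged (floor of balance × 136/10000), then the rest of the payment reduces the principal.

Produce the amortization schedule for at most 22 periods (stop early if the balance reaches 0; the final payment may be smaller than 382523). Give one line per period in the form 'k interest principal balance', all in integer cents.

1. interest=⌊4845798·136/10000⌋=65902; principal=382523-65902=316621; balance=4845798-316621=4529177
2. interest=⌊4529177·136/10000⌋=61596; principal=382523-61596=320927; balance=4529177-320927=4208250
3. interest=⌊4208250·136/10000⌋=57232; principal=382523-57232=325291; balance=4208250-325291=3882959
4. interest=⌊3882959·136/10000⌋=52808; principal=382523-52808=329715; balance=3882959-329715=3553244
5. interest=⌊3553244·136/10000⌋=48324; principal=382523-48324=334199; balance=3553244-334199=3219045
6. interest=⌊3219045·136/10000⌋=43779; principal=382523-43779=338744; balance=3219045-338744=2880301
7. interest=⌊2880301·136/10000⌋=39172; principal=382523-39172=343351; balance=2880301-343351=2536950
8. interest=⌊2536950·136/10000⌋=34502; principal=382523-34502=348021; balance=2536950-348021=2188929
9. interest=⌊2188929·136/10000⌋=29769; principal=382523-29769=352754; balance=2188929-352754=1836175
10. interest=⌊1836175·136/10000⌋=24971; principal=382523-24971=357552; balance=1836175-357552=1478623
11. interest=⌊1478623·136/10000⌋=20109; principal=382523-20109=362414; balance=1478623-362414=1116209
12. interest=⌊1116209·136/10000⌋=15180; principal=382523-15180=367343; balance=1116209-367343=748866
13. interest=⌊748866·136/10000⌋=10184; principal=382523-10184=372339; balance=748866-372339=376527
14. interest=⌊376527·136/10000⌋=5120; principal=min(382523-5120,376527)=376527; balance=376527-376527=0

1 65902 316621 4529177
2 61596 320927 4208250
3 57232 325291 3882959
4 52808 329715 3553244
5 48324 334199 3219045
6 43779 338744 2880301
7 39172 343351 2536950
8 34502 348021 2188929
9 29769 352754 1836175
10 24971 357552 1478623
11 20109 362414 1116209
12 15180 367343 748866
13 10184 372339 376527
14 5120 376527 0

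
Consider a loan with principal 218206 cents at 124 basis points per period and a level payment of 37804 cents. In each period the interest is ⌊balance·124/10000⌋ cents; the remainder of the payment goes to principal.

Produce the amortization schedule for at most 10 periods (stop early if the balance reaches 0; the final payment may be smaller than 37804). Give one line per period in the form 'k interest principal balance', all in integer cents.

1. interest=⌊218206·124/10000⌋=2705; principal=37804-2705=35099; balance=218206-35099=183107
2. interest=⌊183107·124/10000⌋=2270; principal=37804-2270=35534; balance=183107-35534=147573
3. interest=⌊147573·124/10000⌋=1829; principal=37804-1829=35975; balance=147573-35975=111598
4. interest=⌊111598·124/10000⌋=1383; principal=37804-1383=36421; balance=111598-36421=75177
5. interest=⌊75177·124/10000⌋=932; principal=37804-932=36872; balance=75177-36872=38305
6. interest=⌊38305·124/10000⌋=474; principal=37804-474=37330; balance=38305-37330=975
7. interest=⌊975·124/10000⌋=12; principal=min(37804-12,975)=975; balance=975-975=0

1 2705 35099 183107
2 2270 35534 147573
3 1829 35975 111598
4 1383 36421 75177
5 932 36872 38305
6 474 37330 975
7 12 975 0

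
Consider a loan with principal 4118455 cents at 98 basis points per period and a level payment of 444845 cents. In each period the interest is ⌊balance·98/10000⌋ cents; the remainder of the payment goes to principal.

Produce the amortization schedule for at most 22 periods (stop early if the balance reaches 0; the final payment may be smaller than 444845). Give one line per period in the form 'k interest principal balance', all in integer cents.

1. interest=⌊4118455·98/10000⌋=40360; principal=444845-40360=404485; balance=4118455-404485=3713970
2. interest=⌊3713970·98/10000⌋=36396; principal=444845-36396=408449; balance=3713970-408449=3305521
3. interest=⌊3305521·98/10000⌋=32394; principal=444845-32394=412451; balance=3305521-412451=2893070
4. interest=⌊2893070·98/10000⌋=28352; principal=444845-28352=416493; balance=2893070-416493=2476577
5. interest=⌊2476577·98/10000⌋=24270; principal=444845-24270=420575; balance=2476577-420575=2056002
6. interest=⌊2056002·98/10000⌋=20148; principal=444845-20148=424697; balance=2056002-424697=1631305
7. interest=⌊1631305·98/10000⌋=15986; principal=444845-15986=428859; balance=1631305-428859=1202446
8. interest=⌊1202446·98/10000⌋=11783; principal=444845-11783=433062; balance=1202446-433062=769384
9. interest=⌊769384·98/10000⌋=7539; principal=444845-7539=437306; balance=769384-437306=332078
10. interest=⌊332078·98/10000⌋=3254; principal=min(444845-3254,332078)=332078; balance=332078-332078=0

1 40360 404485 3713970
2 36396 408449 3305521
3 32394 412451 2893070
4 28352 416493 2476577
5 24270 420575 2056002
6 20148 424697 1631305
7 15986 428859 1202446
8 11783 433062 769384
9 7539 437306 332078
10 3254 332078 0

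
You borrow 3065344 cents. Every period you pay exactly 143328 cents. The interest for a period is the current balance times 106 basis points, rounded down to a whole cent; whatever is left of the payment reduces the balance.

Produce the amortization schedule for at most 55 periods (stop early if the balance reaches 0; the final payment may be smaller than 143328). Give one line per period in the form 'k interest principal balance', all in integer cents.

1. interest=⌊3065344·106/10000⌋=32492; principal=143328-32492=110836; balance=3065344-110836=2954508
2. interest=⌊2954508·106/10000⌋=31317; principal=143328-31317=112011; balance=2954508-112011=2842497
3. interest=⌊2842497·106/10000⌋=30130; principal=143328-30130=113198; balance=2842497-113198=2729299
4. interest=⌊2729299·106/10000⌋=28930; principal=143328-28930=114398; balance=2729299-114398=2614901
5. interest=⌊2614901·106/10000⌋=27717; principal=143328-27717=115611; balance=2614901-115611=2499290
6. interest=⌊2499290·106/10000⌋=26492; principal=143328-26492=116836; balance=2499290-116836=2382454
7. interest=⌊2382454·106/10000⌋=25254; principal=143328-25254=118074; balance=2382454-118074=2264380
8. interest=⌊2264380·106/10000⌋=24002; principal=143328-24002=119326; balance=2264380-119326=2145054
9. interest=⌊2145054·106/10000⌋=22737; principal=143328-22737=120591; balance=2145054-120591=2024463
10. interest=⌊2024463·106/10000⌋=21459; principal=143328-21459=121869; balance=2024463-121869=1902594
11. interest=⌊1902594·106/10000⌋=20167; principal=143328-20167=123161; balance=1902594-123161=1779433
12. interest=⌊1779433·106/10000⌋=18861; principal=143328-18861=124467; balance=1779433-124467=1654966
13. interest=⌊1654966·106/10000⌋=17542; principal=143328-17542=125786; balance=1654966-125786=1529180
14. interest=⌊1529180·106/10000⌋=16209; principal=143328-16209=127119; balance=1529180-127119=1402061
15. interest=⌊1402061·106/10000⌋=14861; principal=143328-14861=128467; balance=1402061-128467=1273594
16. interest=⌊1273594·106/10000⌋=13500; principal=143328-13500=129828; balance=1273594-129828=1143766
17. interest=⌊1143766·106/10000⌋=12123; principal=143328-12123=131205; balance=1143766-131205=1012561
18. interest=⌊1012561·106/10000⌋=10733; principal=143328-10733=132595; balance=1012561-132595=879966
19. interest=⌊879966·106/10000⌋=9327; principal=143328-9327=134001; balance=879966-134001=745965
20. interest=⌊745965·106/10000⌋=7907; principal=143328-7907=135421; balance=745965-135421=610544
21. interest=⌊610544·106/10000⌋=6471; principal=143328-6471=136857; balance=610544-136857=473687
22. interest=⌊473687·106/10000⌋=5021; principal=143328-5021=138307; balance=473687-138307=335380
23. interest=⌊335380·106/10000⌋=3555; principal=143328-3555=139773; balance=335380-139773=195607
24. interest=⌊195607·106/10000⌋=2073; principal=143328-2073=141255; balance=195607-141255=54352
25. interest=⌊54352·106/10000⌋=576; principal=min(143328-576,54352)=54352; balance=54352-54352=0

1 32492 110836 2954508
2 31317 112011 2842497
3 30130 113198 2729299
4 28930 114398 2614901
5 27717 115611 2499290
6 26492 116836 2382454
7 25254 118074 2264380
8 24002 119326 2145054
9 22737 120591 2024463
10 21459 121869 1902594
11 20167 123161 1779433
12 18861 124467 1654966
13 17542 125786 1529180
14 16209 127119 1402061
15 14861 128467 1273594
16 13500 129828 1143766
17 12123 131205 1012561
18 10733 132595 879966
19 9327 134001 745965
20 7907 135421 610544
21 6471 136857 473687
22 5021 138307 335380
23 3555 139773 195607
24 2073 141255 54352
25 576 54352 0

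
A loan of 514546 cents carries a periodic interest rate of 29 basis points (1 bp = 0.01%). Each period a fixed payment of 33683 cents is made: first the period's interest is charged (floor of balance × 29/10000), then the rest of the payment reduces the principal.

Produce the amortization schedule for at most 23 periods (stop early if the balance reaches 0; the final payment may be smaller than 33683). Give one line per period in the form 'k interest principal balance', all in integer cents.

1 1492 32191 482355
2 1398 32285 450070
3 1305 32378 417692
4 1211 32472 385220
5 1117 32566 352654
6 1022 32661 319993
7 927 32756 287237
8 832 32851 254386
9 737 32946 221440
10 642 33041 188399
11 546 33137 155262
12 450 33233 122029
13 353 33330 88699
14 257 33426 55273
15 160 33523 21750
16 63 21750 0

1. interest=⌊514546·29/10000⌋=1492; principal=33683-1492=32191; balance=514546-32191=482355
2. interest=⌊482355·29/10000⌋=1398; principal=33683-1398=32285; balance=482355-32285=450070
3. interest=⌊450070·29/10000⌋=1305; principal=33683-1305=32378; balance=450070-32378=417692
4. interest=⌊417692·29/10000⌋=1211; principal=33683-1211=32472; balance=417692-32472=385220
5. interest=⌊385220·29/10000⌋=1117; principal=33683-1117=32566; balance=385220-32566=352654
6. interest=⌊352654·29/10000⌋=1022; principal=33683-1022=32661; balance=352654-32661=319993
7. interest=⌊319993·29/10000⌋=927; principal=33683-927=32756; balance=319993-32756=287237
8. interest=⌊287237·29/10000⌋=832; principal=33683-832=32851; balance=287237-32851=254386
9. interest=⌊254386·29/10000⌋=737; principal=33683-737=32946; balance=254386-32946=221440
10. interest=⌊221440·29/10000⌋=642; principal=33683-642=33041; balance=221440-33041=188399
11. interest=⌊188399·29/10000⌋=546; principal=33683-546=33137; balance=188399-33137=155262
12. interest=⌊155262·29/10000⌋=450; principal=33683-450=33233; balance=155262-33233=122029
13. interest=⌊122029·29/10000⌋=353; principal=33683-353=33330; balance=122029-33330=88699
14. interest=⌊88699·29/10000⌋=257; principal=33683-257=33426; balance=88699-33426=55273
15. interest=⌊55273·29/10000⌋=160; principal=33683-160=33523; balance=55273-33523=21750
16. interest=⌊21750·29/10000⌋=63; principal=min(33683-63,21750)=21750; balance=21750-21750=0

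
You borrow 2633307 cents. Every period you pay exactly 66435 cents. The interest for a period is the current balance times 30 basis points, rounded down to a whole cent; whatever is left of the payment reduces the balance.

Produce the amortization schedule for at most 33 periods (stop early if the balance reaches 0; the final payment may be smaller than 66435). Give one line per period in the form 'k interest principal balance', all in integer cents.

1 7899 58536 2574771
2 7724 58711 2516060
3 7548 58887 2457173
4 7371 59064 2398109
5 7194 59241 2338868
6 7016 59419 2279449
7 6838 59597 2219852
8 6659 59776 2160076
9 6480 59955 2100121
10 6300 60135 2039986
11 6119 60316 1979670
12 5939 60496 1919174
13 5757 60678 1858496
14 5575 60860 1797636
15 5392 61043 1736593
16 5209 61226 1675367
17 5026 61409 1613958
18 4841 61594 1552364
19 4657 61778 1490586
20 4471 61964 1428622
21 4285 62150 1366472
22 4099 62336 1304136
23 3912 62523 1241613
24 3724 62711 1178902
25 3536 62899 1116003
26 3348 63087 1052916
27 3158 63277 989639
28 2968 63467 926172
29 2778 63657 862515
30 2587 63848 798667
31 2396 64039 734628
32 2203 64232 670396
33 2011 64424 605972

1. interest=⌊2633307·30/10000⌋=7899; principal=66435-7899=58536; balance=2633307-58536=2574771
2. interest=⌊2574771·30/10000⌋=7724; principal=66435-7724=58711; balance=2574771-58711=2516060
3. interest=⌊2516060·30/10000⌋=7548; principal=66435-7548=58887; balance=2516060-58887=2457173
4. interest=⌊2457173·30/10000⌋=7371; principal=66435-7371=59064; balance=2457173-59064=2398109
5. interest=⌊2398109·30/10000⌋=7194; principal=66435-7194=59241; balance=2398109-59241=2338868
6. interest=⌊2338868·30/10000⌋=7016; principal=66435-7016=59419; balance=2338868-59419=2279449
7. interest=⌊2279449·30/10000⌋=6838; principal=66435-6838=59597; balance=2279449-59597=2219852
8. interest=⌊2219852·30/10000⌋=6659; principal=66435-6659=59776; balance=2219852-59776=2160076
9. interest=⌊2160076·30/10000⌋=6480; principal=66435-6480=59955; balance=2160076-59955=2100121
10. interest=⌊2100121·30/10000⌋=6300; principal=66435-6300=60135; balance=2100121-60135=2039986
11. interest=⌊2039986·30/10000⌋=6119; principal=66435-6119=60316; balance=2039986-60316=1979670
12. interest=⌊1979670·30/10000⌋=5939; principal=66435-5939=60496; balance=1979670-60496=1919174
13. interest=⌊1919174·30/10000⌋=5757; principal=66435-5757=60678; balance=1919174-60678=1858496
14. interest=⌊1858496·30/10000⌋=5575; principal=66435-5575=60860; balance=1858496-60860=1797636
15. interest=⌊1797636·30/10000⌋=5392; principal=66435-5392=61043; balance=1797636-61043=1736593
16. interest=⌊1736593·30/10000⌋=5209; principal=66435-5209=61226; balance=1736593-61226=1675367
17. interest=⌊1675367·30/10000⌋=5026; principal=66435-5026=61409; balance=1675367-61409=1613958
18. interest=⌊1613958·30/10000⌋=4841; principal=66435-4841=61594; balance=1613958-61594=1552364
19. interest=⌊1552364·30/10000⌋=4657; principal=66435-4657=61778; balance=1552364-61778=1490586
20. interest=⌊1490586·30/10000⌋=4471; principal=66435-4471=61964; balance=1490586-61964=1428622
21. interest=⌊1428622·30/10000⌋=4285; principal=66435-4285=62150; balance=1428622-62150=1366472
22. interest=⌊1366472·30/10000⌋=4099; principal=66435-4099=62336; balance=1366472-62336=1304136
23. interest=⌊1304136·30/10000⌋=3912; principal=66435-3912=62523; balance=1304136-62523=1241613
24. interest=⌊1241613·30/10000⌋=3724; principal=66435-3724=62711; balance=1241613-62711=1178902
25. interest=⌊1178902·30/10000⌋=3536; principal=66435-3536=62899; balance=1178902-62899=1116003
26. interest=⌊1116003·30/10000⌋=3348; principal=66435-3348=63087; balance=1116003-63087=1052916
27. interest=⌊1052916·30/10000⌋=3158; principal=66435-3158=63277; balance=1052916-63277=989639
28. interest=⌊989639·30/10000⌋=2968; principal=66435-2968=63467; balance=989639-63467=926172
29. interest=⌊926172·30/10000⌋=2778; principal=66435-2778=63657; balance=926172-63657=862515
30. interest=⌊862515·30/10000⌋=2587; principal=66435-2587=63848; balance=862515-63848=798667
31. interest=⌊798667·30/10000⌋=2396; principal=66435-2396=64039; balance=798667-64039=734628
32. interest=⌊734628·30/10000⌋=2203; principal=66435-2203=64232; balance=734628-64232=670396
33. interest=⌊670396·30/10000⌋=2011; principal=66435-2011=64424; balance=670396-64424=605972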